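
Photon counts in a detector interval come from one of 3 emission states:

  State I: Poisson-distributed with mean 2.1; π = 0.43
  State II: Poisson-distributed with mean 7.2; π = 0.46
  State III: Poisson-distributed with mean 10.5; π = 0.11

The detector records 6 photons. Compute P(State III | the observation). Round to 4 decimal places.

0.0719

P(component k | x) = w_k·f_k(x) / marginal(x), where marginal(x) = Σ_j w_j·f_j(x).
Evaluate each component's likelihood at the observed value:
  L_I = 0.014587
  L_II = 0.144458
  L_III = 0.051252
Unnormalised posteriors:
  w_I·L_I = 0.43 × 0.014587 = 0.00627239
  w_II·L_II = 0.46 × 0.144458 = 0.0664508
  w_III·L_III = 0.11 × 0.051252 = 0.00563773
Denominator: 0.00627239 + 0.0664508 + 0.00563773 = 0.0783609
So the posterior for State III is 0.00563773 / 0.0783609 ≈ 0.0719.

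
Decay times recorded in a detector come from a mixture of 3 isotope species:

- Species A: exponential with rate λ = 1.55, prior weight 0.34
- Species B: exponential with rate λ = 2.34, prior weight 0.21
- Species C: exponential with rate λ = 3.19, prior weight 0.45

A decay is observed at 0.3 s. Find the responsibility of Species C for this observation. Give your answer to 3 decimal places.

0.490

Apply Bayes' rule: the posterior for each component is proportional to its prior times its likelihood at x.
Component likelihoods at x = 0.3 s:
  p_A = 0.973609
  p_B = 1.15969
  p_C = 1.2251
Weight by the priors:
  P(Z=A)·p_A = 0.34 × 0.973609 = 0.331027
  P(Z=B)·p_B = 0.21 × 1.15969 = 0.243534
  P(Z=C)·p_C = 0.45 × 1.2251 = 0.551294
Evidence: 0.331027 + 0.243534 + 0.551294 = 1.12586
P(Species C | the observation) = 0.551294 / 1.12586 ≈ 0.490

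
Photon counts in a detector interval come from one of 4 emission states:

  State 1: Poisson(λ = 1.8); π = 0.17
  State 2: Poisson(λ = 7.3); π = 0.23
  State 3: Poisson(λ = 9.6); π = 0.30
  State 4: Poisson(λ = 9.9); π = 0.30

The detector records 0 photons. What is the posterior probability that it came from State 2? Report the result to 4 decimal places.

Apply Bayes' rule: the posterior for each component is proportional to its prior times its likelihood at x.
Evaluate each component's likelihood at the observed value:
  f_1 = 0.165299
  f_2 = 0.000675539
  f_3 = 6.77287e-05
  f_4 = 5.01747e-05
Weight by the priors:
  P(Z=1)·f_1 = 0.17 × 0.165299 = 0.0281008
  P(Z=2)·f_2 = 0.23 × 0.000675539 = 0.000155374
  P(Z=3)·f_3 = 0.30 × 6.77287e-05 = 2.03186e-05
  P(Z=4)·f_4 = 0.30 × 5.01747e-05 = 1.50524e-05
Normaliser: 0.0281008 + 0.000155374 + 2.03186e-05 + 1.50524e-05 = 0.0282916
P(State 2 | 0 photons) ≈ 0.0055

0.0055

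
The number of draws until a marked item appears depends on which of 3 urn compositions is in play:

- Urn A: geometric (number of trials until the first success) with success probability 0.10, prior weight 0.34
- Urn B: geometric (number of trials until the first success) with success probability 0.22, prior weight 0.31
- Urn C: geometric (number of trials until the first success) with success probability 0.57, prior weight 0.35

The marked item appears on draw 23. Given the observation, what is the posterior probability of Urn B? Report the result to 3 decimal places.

By Bayes' theorem, P(k | x) = π_k f_k(x) / Σ_j π_j f_j(x).
Evaluate each component's likelihood at the observed value:
  p_A = 0.10·(1−0.10)^22 = 0.10·0.0984771 = 0.00984771
  p_B = 0.22·(1−0.22)^22 = 0.22·0.00422748 = 0.000930045
  p_C = 0.57·(1−0.57)^22 = 0.57·8.63587e-09 = 4.92245e-09
Prior × likelihood for each component:
  π_A·p_A = 0.34 × 0.00984771 = 0.00334822
  π_B·p_B = 0.31 × 0.000930045 = 0.000288314
  π_C·p_C = 0.35 × 4.92245e-09 = 1.72286e-09
Evidence: 0.00334822 + 0.000288314 + 1.72286e-09 = 0.00363654
Responsibility of Urn B: 0.000288314 / 0.00363654 ≈ 0.079

0.079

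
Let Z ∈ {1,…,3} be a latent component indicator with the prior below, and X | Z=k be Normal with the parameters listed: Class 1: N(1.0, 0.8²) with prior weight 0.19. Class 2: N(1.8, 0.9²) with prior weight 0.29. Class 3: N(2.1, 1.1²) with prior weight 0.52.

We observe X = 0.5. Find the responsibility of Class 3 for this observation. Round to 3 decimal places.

0.347

By Bayes' theorem, P(k | x) = P(Z=k) f_k(x) / Σ_j P(Z=j) f_j(x).
Component likelihoods at x = 0.5:
  p_1 = (1/(0.8·√(2π)))·exp(−(0.5−1.0)²/(2·0.8²)) = 0.498678·exp(-0.19531) = 0.410201
  p_2 = (1/(0.9·√(2π)))·exp(−(0.5−1.8)²/(2·0.9²)) = 0.443269·exp(-1.04321) = 0.156173
  p_3 = (1/(1.1·√(2π)))·exp(−(0.5−2.1)²/(2·1.1²)) = 0.362675·exp(-1.05785) = 0.125921
Multiply by the mixture weights:
  P(Z=1)·p_1 = 0.19 × 0.410201 = 0.0779382
  P(Z=2)·p_2 = 0.29 × 0.156173 = 0.0452903
  P(Z=3)·p_3 = 0.52 × 0.125921 = 0.065479
Marginal: 0.0779382 + 0.0452903 + 0.065479 = 0.188707
So the posterior for Class 3 is 0.065479 / 0.188707 ≈ 0.347.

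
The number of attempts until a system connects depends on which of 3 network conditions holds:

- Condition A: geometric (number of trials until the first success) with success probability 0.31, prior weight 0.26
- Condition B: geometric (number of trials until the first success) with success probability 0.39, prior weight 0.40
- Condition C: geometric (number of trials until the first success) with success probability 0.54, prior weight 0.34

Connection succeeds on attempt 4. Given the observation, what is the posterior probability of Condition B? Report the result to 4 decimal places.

0.4440

Apply Bayes' rule: the posterior for each component is proportional to its prior times its likelihood at x.
Evaluate each component's likelihood at the observed value:
  p_A = 0.101838
  p_B = 0.0885226
  p_C = 0.0525614
Multiply by the mixture weights:
  P(Z=A)·p_A = 0.26 × 0.101838 = 0.0264778
  P(Z=B)·p_B = 0.40 × 0.0885226 = 0.035409
  P(Z=C)·p_C = 0.34 × 0.0525614 = 0.0178709
Normaliser: 0.0264778 + 0.035409 + 0.0178709 = 0.0797578
So the posterior for Condition B is 0.035409 / 0.0797578 ≈ 0.4440.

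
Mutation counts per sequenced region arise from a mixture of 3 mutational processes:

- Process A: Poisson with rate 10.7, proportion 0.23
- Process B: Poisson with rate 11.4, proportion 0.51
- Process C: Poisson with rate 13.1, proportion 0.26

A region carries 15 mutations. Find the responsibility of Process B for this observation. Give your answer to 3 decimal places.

0.476

The responsibility of component k is π_k f_k(x) divided by Σ_j π_j f_j(x).
Component likelihoods at x = 15 mutations:
  f_A = e^(−10.7)·10.7^15/15! = 0.047567
  f_B = e^(−11.4)·11.4^15/15! = 0.0611105
  f_C = e^(−13.1)·13.1^15/15! = 0.0898074
Prior × likelihood for each component:
  π_A·f_A = 0.23 × 0.047567 = 0.0109404
  π_B·f_B = 0.51 × 0.0611105 = 0.0311664
  π_C·f_C = 0.26 × 0.0898074 = 0.0233499
Evidence: 0.0109404 + 0.0311664 + 0.0233499 = 0.0654567
P(Process B | 15 mutations) = 0.0311664 / 0.0654567 ≈ 0.476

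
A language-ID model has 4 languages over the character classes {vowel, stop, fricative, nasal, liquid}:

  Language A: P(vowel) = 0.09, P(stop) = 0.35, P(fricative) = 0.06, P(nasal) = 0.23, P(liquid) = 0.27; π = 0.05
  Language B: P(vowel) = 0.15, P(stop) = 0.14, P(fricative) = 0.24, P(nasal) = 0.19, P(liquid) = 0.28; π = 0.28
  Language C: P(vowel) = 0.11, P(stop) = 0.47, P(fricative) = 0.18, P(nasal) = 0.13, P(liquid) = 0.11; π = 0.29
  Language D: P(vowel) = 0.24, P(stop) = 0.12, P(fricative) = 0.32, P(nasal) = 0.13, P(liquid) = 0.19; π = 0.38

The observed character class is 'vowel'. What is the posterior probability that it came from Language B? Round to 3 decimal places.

0.248

By Bayes' theorem, P(k | x) = π_k f_k(x) / Σ_j π_j f_j(x).
Evaluate each component's likelihood at the observed value:
  f_A = 0.09
  f_B = 0.15
  f_C = 0.11
  f_D = 0.24
Prior × likelihood for each component:
  π_A·f_A = 0.05 × 0.09 = 0.0045
  π_B·f_B = 0.28 × 0.15 = 0.042
  π_C·f_C = 0.29 × 0.11 = 0.0319
  π_D·f_D = 0.38 × 0.24 = 0.0912
Denominator: 0.0045 + 0.042 + 0.0319 + 0.0912 = 0.1696
Responsibility of Language B: 0.042 / 0.1696 ≈ 0.248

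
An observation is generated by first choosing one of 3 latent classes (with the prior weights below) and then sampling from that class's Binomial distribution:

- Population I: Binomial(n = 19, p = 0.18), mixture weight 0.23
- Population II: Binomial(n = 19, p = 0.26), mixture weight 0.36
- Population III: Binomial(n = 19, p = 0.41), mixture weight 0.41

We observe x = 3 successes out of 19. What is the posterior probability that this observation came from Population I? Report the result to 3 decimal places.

0.495

P(component k | x) = P(Z=k)·f_k(x) / marginal(x), where marginal(x) = Σ_j P(Z=j)·f_j(x).
Component likelihoods at x = 3 successes out of 19:
  L_I = C(19,3)·0.18^3·0.82^16 = 969·0.005832·0.0417851 = 0.236136
  L_II = C(19,3)·0.26^3·0.74^16 = 969·0.017576·0.00808551 = 0.137706
  L_III = C(19,3)·0.41^3·0.59^16 = 969·0.068921·0.000215592 = 0.0143982
Multiply by the mixture weights:
  P(Z=I)·L_I = 0.23 × 0.236136 = 0.0543114
  P(Z=II)·L_II = 0.36 × 0.137706 = 0.049574
  P(Z=III)·L_III = 0.41 × 0.0143982 = 0.00590325
Sum: 0.0543114 + 0.049574 + 0.00590325 = 0.109789
P(Population I | the observation) = 0.0543114 / 0.109789 ≈ 0.495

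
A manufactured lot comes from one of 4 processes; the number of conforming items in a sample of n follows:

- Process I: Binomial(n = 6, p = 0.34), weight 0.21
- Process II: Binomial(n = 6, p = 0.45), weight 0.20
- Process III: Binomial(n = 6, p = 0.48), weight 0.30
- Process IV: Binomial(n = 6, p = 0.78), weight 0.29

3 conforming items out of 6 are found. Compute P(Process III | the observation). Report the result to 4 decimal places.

0.4044

P(component k | x) = π_k·f_k(x) / marginal(x), where marginal(x) = Σ_j π_j·f_j(x).
Evaluate each component's likelihood at the observed value:
  L_I = C(6,3)·0.34^3·0.66^3 = 20·0.039304·0.287496 = 0.225995
  L_II = C(6,3)·0.45^3·0.55^3 = 20·0.091125·0.166375 = 0.303218
  L_III = C(6,3)·0.48^3·0.52^3 = 20·0.110592·0.140608 = 0.311002
  L_IV = C(6,3)·0.78^3·0.22^3 = 20·0.474552·0.010648 = 0.101061
Weight by the priors:
  π_I·L_I = 0.21 × 0.225995 = 0.0474589
  π_II·L_II = 0.20 × 0.303218 = 0.0606437
  π_III·L_III = 0.30 × 0.311002 = 0.0933007
  π_IV·L_IV = 0.29 × 0.101061 = 0.0293076
Marginal: 0.0474589 + 0.0606437 + 0.0933007 + 0.0293076 = 0.230711
Responsibility of Process III: 0.0933007 / 0.230711 ≈ 0.4044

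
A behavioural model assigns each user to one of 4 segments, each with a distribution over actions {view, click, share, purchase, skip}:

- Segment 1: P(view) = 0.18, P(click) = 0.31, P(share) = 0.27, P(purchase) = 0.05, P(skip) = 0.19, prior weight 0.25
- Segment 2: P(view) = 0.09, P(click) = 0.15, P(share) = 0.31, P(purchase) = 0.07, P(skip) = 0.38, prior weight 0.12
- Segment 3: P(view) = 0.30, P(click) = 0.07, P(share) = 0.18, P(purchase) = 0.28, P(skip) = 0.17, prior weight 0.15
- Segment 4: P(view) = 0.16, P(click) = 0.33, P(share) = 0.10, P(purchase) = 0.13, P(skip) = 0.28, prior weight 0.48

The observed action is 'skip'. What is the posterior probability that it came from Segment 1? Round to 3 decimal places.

0.188

P(component k | x) = P(Z=k)·f_k(x) / marginal(x), where marginal(x) = Σ_j P(Z=j)·f_j(x).
Evaluate each component's likelihood at the observed value:
  p_1 = P(skip | comp) = 0.19
  p_2 = P(skip | comp) = 0.38
  p_3 = P(skip | comp) = 0.17
  p_4 = P(skip | comp) = 0.28
Prior × likelihood for each component:
  P(Z=1)·p_1 = 0.25 × 0.19 = 0.0475
  P(Z=2)·p_2 = 0.12 × 0.38 = 0.0456
  P(Z=3)·p_3 = 0.15 × 0.17 = 0.0255
  P(Z=4)·p_4 = 0.48 × 0.28 = 0.1344
Marginal: 0.0475 + 0.0456 + 0.0255 + 0.1344 = 0.253
So the posterior for Segment 1 is 0.0475 / 0.253 ≈ 0.188.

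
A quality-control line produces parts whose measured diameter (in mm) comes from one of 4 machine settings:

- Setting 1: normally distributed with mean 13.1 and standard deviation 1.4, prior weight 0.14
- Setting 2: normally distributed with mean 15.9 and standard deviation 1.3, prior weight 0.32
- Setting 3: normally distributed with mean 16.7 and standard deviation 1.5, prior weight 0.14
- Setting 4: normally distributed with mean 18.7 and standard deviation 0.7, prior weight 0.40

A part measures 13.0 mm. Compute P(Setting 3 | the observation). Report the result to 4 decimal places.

The responsibility of component k is P(Z=k) f_k(x) divided by Σ_j P(Z=j) f_j(x).
Component likelihoods at x = 13.0 mm:
  f_1 = 0.284233
  f_2 = 0.02549
  f_3 = 0.012694
  f_4 = 2.27835e-15
Multiply by the mixture weights:
  P(Z=1)·f_1 = 0.14 × 0.284233 = 0.0397926
  P(Z=2)·f_2 = 0.32 × 0.02549 = 0.0081568
  P(Z=3)·f_3 = 0.14 × 0.012694 = 0.00177716
  P(Z=4)·f_4 = 0.40 × 2.27835e-15 = 9.1134e-16
Marginal: 0.0397926 + 0.0081568 + 0.00177716 + 9.1134e-16 = 0.0497266
So the posterior for Setting 3 is 0.00177716 / 0.0497266 ≈ 0.0357.

0.0357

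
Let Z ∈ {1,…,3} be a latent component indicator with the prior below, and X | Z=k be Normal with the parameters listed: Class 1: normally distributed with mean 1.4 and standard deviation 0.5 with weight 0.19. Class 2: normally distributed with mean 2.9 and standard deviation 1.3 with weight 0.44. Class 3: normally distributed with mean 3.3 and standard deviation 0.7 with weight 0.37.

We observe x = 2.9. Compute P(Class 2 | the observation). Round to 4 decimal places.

0.4275

The responsibility of component k is π_k f_k(x) divided by Σ_j π_j f_j(x).
Component likelihoods at x = 2.9:
  f_1 = (1/(0.5·√(2π)))·exp(−(2.9−1.4)²/(2·0.5²)) = 0.797885·exp(-4.50000) = 0.0088637
  f_2 = (1/(1.3·√(2π)))·exp(−(2.9−2.9)²/(2·1.3²)) = 0.306879·exp(-0.00000) = 0.306879
  f_3 = (1/(0.7·√(2π)))·exp(−(2.9−3.3)²/(2·0.7²)) = 0.569918·exp(-0.16327) = 0.484068
Multiply by the mixture weights:
  π_1·f_1 = 0.19 × 0.0088637 = 0.0016841
  π_2·f_2 = 0.44 × 0.306879 = 0.135027
  π_3·f_3 = 0.37 × 0.484068 = 0.179105
Denominator: 0.0016841 + 0.135027 + 0.179105 = 0.315816
P(Class 2 | data) ≈ 0.4275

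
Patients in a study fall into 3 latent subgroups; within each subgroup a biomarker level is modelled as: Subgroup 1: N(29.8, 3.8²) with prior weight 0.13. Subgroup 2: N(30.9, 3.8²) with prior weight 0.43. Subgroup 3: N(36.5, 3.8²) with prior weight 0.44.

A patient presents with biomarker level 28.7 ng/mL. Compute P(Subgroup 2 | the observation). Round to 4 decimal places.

Posterior ∝ prior × likelihood, so P(k | x) ∝ π_k f_k(x); normalise over all components.
Normal densities:
  L_1 = 0.100677
  L_2 = 0.0887857
  L_3 = 0.0127709
Prior × likelihood for each component:
  π_1·L_1 = 0.13 × 0.100677 = 0.013088
  π_2·L_2 = 0.43 × 0.0887857 = 0.0381779
  π_3·L_3 = 0.44 × 0.0127709 = 0.00561919
Marginal: 0.013088 + 0.0381779 + 0.00561919 = 0.0568851
So the posterior for Subgroup 2 is 0.0381779 / 0.0568851 ≈ 0.6711.

0.6711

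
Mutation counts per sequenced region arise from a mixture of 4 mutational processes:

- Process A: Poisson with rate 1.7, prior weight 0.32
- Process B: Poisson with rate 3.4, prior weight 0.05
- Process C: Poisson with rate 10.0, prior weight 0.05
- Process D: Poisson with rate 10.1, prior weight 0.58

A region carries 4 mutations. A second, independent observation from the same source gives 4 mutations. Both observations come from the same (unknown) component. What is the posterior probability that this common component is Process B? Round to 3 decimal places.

Apply Bayes' rule: the posterior for each component is proportional to its prior times its likelihood at x.
Since both observations come from the same component, the likelihood for component k is f_k(x₁)·f_k(x₂).
  f_A = [e^(−1.7)·1.7^4/4! = 0.0635746] × [0.0635746] = 0.00404173
  f_B = [e^(−3.4)·3.4^4/4! = 0.185825] × [0.185825] = 0.0345308
  f_C = [e^(−10.0)·10.0^4/4! = 0.0189166] × [0.0189166] = 0.000357839
  f_D = [e^(−10.1)·10.1^4/4! = 0.0178115] × [0.0178115] = 0.000317249
Weight by the priors:
  P(Z=A)·f_A = 0.32 × 0.00404173 = 0.00129335
  P(Z=B)·f_B = 0.05 × 0.0345308 = 0.00172654
  P(Z=C)·f_C = 0.05 × 0.000357839 = 1.7892e-05
  P(Z=D)·f_D = 0.58 × 0.000317249 = 0.000184004
Marginal: 0.00129335 + 0.00172654 + 1.7892e-05 + 0.000184004 = 0.00322179
P(Process B | data) = 0.00172654 / 0.00322179 ≈ 0.536

0.536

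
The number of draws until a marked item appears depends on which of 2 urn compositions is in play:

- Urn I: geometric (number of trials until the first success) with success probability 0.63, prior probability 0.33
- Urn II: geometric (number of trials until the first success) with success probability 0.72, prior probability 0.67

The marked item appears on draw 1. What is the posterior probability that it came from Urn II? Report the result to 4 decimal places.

0.6988

By Bayes' theorem, P(k | x) = π_k f_k(x) / Σ_j π_j f_j(x).
Geometric probabilities:
  p_I = 0.63·(1−0.63)^0 = 0.63·1 = 0.63
  p_II = 0.72·(1−0.72)^0 = 0.72·1 = 0.72
Weight by the priors:
  π_I·p_I = 0.33 × 0.63 = 0.2079
  π_II·p_II = 0.67 × 0.72 = 0.4824
Normaliser: 0.2079 + 0.4824 = 0.6903
P(Urn II | data) ≈ 0.6988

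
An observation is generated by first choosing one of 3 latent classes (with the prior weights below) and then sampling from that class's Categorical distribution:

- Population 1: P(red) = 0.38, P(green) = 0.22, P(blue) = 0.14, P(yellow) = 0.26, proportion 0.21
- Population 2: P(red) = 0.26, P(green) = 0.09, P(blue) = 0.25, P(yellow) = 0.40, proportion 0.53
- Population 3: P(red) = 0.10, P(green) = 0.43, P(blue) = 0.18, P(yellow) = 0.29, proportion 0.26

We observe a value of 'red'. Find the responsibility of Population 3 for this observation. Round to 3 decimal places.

Apply Bayes' rule: the posterior for each component is proportional to its prior times its likelihood at x.
Evaluate each component's likelihood at the observed value:
  L_1 = P(red | comp) = 0.38
  L_2 = P(red | comp) = 0.26
  L_3 = P(red | comp) = 0.10
Unnormalised posteriors:
  π_1·L_1 = 0.21 × 0.38 = 0.0798
  π_2·L_2 = 0.53 × 0.26 = 0.1378
  π_3·L_3 = 0.26 × 0.1 = 0.026
Evidence: 0.0798 + 0.1378 + 0.026 = 0.2436
P(Population 3 | the observation) = 0.026 / 0.2436 ≈ 0.107

0.107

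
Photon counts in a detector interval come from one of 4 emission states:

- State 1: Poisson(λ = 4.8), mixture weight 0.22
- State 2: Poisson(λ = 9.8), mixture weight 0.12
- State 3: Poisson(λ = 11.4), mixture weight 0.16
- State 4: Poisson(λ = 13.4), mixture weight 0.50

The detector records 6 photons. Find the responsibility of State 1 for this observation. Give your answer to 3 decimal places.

Apply Bayes' rule: the posterior for each component is proportional to its prior times its likelihood at x.
Component likelihoods at x = 6 photons:
  L_1 = 0.139798
  L_2 = 0.0682241
  L_3 = 0.0341303
  L_4 = 0.0121829
Weight by the priors:
  π_1·L_1 = 0.22 × 0.139798 = 0.0307556
  π_2·L_2 = 0.12 × 0.0682241 = 0.0081869
  π_3·L_3 = 0.16 × 0.0341303 = 0.00546084
  π_4·L_4 = 0.50 × 0.0121829 = 0.00609144
Sum: 0.0307556 + 0.0081869 + 0.00546084 + 0.00609144 = 0.0504948
So the posterior for State 1 is 0.0307556 / 0.0504948 ≈ 0.609.

0.609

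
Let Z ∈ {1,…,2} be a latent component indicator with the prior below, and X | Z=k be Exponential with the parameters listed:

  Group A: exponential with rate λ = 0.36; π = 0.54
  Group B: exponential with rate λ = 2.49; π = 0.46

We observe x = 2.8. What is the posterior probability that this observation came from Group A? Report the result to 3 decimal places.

The responsibility of component k is P(Z=k) f_k(x) divided by Σ_j P(Z=j) f_j(x).
Component likelihoods at x = 2.8:
  L_A = 0.36·e^(−0.36·2.8) = 0.36·e^(−1.0080) = 0.131381
  L_B = 2.49·e^(−2.49·2.8) = 2.49·e^(−6.9720) = 0.00233506
Unnormalised posteriors:
  P(Z=A)·L_A = 0.54 × 0.131381 = 0.0709459
  P(Z=B)·L_B = 0.46 × 0.00233506 = 0.00107413
Sum: 0.0709459 + 0.00107413 = 0.07202
Responsibility of Group A: 0.0709459 / 0.07202 ≈ 0.985

0.985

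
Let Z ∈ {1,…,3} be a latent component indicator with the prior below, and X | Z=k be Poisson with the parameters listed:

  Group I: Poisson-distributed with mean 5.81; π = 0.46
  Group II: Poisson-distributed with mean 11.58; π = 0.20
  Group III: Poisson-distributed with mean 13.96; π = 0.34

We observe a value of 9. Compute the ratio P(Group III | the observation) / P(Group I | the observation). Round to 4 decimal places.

0.5696

Since P(k|x) ∝ π_k f_k(x), the posterior odds are π_i f_i(x) / (π_j f_j(x)).
Component likelihoods at x = 9:
  L_I = 0.0623119
  L_II = 0.0964904
  L_III = 0.0480236
Odds = (0.34/0.46) × (0.0480236/0.0623119) = 0.73913 × 0.770697 ≈ 0.5696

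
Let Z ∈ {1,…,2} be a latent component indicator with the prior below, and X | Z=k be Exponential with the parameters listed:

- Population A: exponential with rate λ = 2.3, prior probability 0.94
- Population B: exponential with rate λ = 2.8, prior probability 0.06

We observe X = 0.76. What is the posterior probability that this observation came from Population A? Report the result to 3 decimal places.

0.950

Posterior ∝ prior × likelihood, so P(k | x) ∝ w_k f_k(x); normalise over all components.
Exponential densities:
  p_A = 0.40048
  p_B = 0.333411
Unnormalised posteriors:
  w_A·p_A = 0.94 × 0.40048 = 0.376451
  w_B·p_B = 0.06 × 0.333411 = 0.0200046
Evidence: 0.376451 + 0.0200046 = 0.396456
P(Population A | 0.76) ≈ 0.950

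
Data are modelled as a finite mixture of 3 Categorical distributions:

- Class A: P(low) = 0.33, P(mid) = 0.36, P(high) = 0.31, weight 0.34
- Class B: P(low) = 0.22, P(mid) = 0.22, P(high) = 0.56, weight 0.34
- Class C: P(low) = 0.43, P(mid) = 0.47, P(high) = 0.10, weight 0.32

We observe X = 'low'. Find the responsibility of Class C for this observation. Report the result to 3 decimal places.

The responsibility of component k is w_k f_k(x) divided by Σ_j w_j f_j(x).
Evaluate each component's likelihood at the observed value:
  L_A = P(low | comp) = 0.33
  L_B = P(low | comp) = 0.22
  L_C = P(low | comp) = 0.43
Multiply by the mixture weights:
  w_A·L_A = 0.34 × 0.33 = 0.1122
  w_B·L_B = 0.34 × 0.22 = 0.0748
  w_C·L_C = 0.32 × 0.43 = 0.1376
Normaliser: 0.1122 + 0.0748 + 0.1376 = 0.3246
Responsibility of Class C: 0.1376 / 0.3246 ≈ 0.424

0.424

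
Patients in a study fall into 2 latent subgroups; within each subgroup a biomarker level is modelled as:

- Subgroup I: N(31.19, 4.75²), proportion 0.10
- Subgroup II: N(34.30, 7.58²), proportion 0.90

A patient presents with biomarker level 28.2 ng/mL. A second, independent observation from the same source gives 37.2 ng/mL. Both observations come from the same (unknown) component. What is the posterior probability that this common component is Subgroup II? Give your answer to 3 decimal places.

0.866

Posterior ∝ prior × likelihood, so P(k | x) ∝ w_k f_k(x); normalise over all components.
Since both observations come from the same component, the likelihood for component k is f_k(x₁)·f_k(x₂).
  f_I = [(1/(4.75·√(2π)))·exp(−(28.2−31.19)²/(2·4.75²)) = 0.083988·exp(-0.19812) = 0.0688929] × [0.0377214] = 0.00259874
  f_II = [(1/(7.58·√(2π)))·exp(−(28.2−34.30)²/(2·7.58²)) = 0.052631·exp(-0.32381) = 0.0380725] × [0.0489166] = 0.00186238
Multiply by the mixture weights:
  w_I·f_I = 0.10 × 0.00259874 = 0.000259874
  w_II·f_II = 0.90 × 0.00186238 = 0.00167614
Sum: 0.000259874 + 0.00167614 = 0.00193602
P(Subgroup II | x₁,x₂) ≈ 0.866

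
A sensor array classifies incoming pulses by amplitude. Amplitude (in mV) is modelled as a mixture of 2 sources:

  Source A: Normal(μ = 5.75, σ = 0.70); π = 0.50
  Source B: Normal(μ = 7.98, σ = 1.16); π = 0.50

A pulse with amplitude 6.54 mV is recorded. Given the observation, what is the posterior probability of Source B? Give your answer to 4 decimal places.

0.3455

P(component k | x) = π_k·f_k(x) / marginal(x), where marginal(x) = Σ_j π_j·f_j(x).
Normal densities:
  f_A = (1/(0.70·√(2π)))·exp(−(6.54−5.75)²/(2·0.70²)) = 0.569918·exp(-0.63684) = 0.301465
  f_B = (1/(1.16·√(2π)))·exp(−(6.54−7.98)²/(2·1.16²)) = 0.343916·exp(-0.77051) = 0.159156
Multiply by the mixture weights:
  π_A·f_A = 0.50 × 0.301465 = 0.150733
  π_B·f_B = 0.50 × 0.159156 = 0.079578
Marginal: 0.150733 + 0.079578 = 0.230311
Responsibility of Source B: 0.079578 / 0.230311 ≈ 0.3455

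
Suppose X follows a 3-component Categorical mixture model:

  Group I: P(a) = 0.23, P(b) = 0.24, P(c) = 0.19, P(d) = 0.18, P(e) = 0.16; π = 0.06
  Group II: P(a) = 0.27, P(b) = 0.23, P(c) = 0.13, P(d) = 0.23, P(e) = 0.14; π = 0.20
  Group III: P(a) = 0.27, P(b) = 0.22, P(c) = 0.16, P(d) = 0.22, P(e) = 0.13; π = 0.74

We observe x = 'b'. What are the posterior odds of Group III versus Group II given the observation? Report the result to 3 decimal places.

3.539

Only the two components matter; the odds are (π_i f_i(x)) / (π_j f_j(x)).
Component likelihoods at x = 'b':
  L_I = 0.24
  L_II = 0.23
  L_III = 0.22
0.1628 / 0.046 ≈ 3.539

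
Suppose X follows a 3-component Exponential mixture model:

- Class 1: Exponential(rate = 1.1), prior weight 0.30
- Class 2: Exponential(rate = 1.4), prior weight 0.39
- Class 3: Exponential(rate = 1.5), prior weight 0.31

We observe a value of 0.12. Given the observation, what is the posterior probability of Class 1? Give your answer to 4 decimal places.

0.2539

Posterior ∝ prior × likelihood, so P(k | x) ∝ π_k f_k(x); normalise over all components.
Exponential densities:
  f_1 = 1.1·e^(−1.1·0.12) = 1.1·e^(−0.1320) = 0.963975
  f_2 = 1.4·e^(−1.4·0.12) = 1.4·e^(−0.1680) = 1.1835
  f_3 = 1.5·e^(−1.5·0.12) = 1.5·e^(−0.1800) = 1.25291
Prior × likelihood for each component:
  π_1·f_1 = 0.30 × 0.963975 = 0.289193
  π_2·f_2 = 0.39 × 1.1835 = 0.461563
  π_3·f_3 = 0.31 × 1.25291 = 0.388401
Marginal: 0.289193 + 0.461563 + 0.388401 = 1.13916
Responsibility of Class 1: 0.289193 / 1.13916 ≈ 0.2539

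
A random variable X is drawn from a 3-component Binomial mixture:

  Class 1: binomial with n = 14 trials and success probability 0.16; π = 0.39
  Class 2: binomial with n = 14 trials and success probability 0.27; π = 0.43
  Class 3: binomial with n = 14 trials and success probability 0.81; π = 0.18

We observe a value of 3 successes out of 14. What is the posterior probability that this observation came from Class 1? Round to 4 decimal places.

0.4692

By Bayes' theorem, P(k | x) = w_k f_k(x) / Σ_j w_j f_j(x).
Evaluate each component's likelihood at the observed value:
  f_1 = 0.219045
  f_2 = 0.224773
  f_3 = 2.25344e-06
Prior × likelihood for each component:
  w_1·f_1 = 0.39 × 0.219045 = 0.0854276
  w_2·f_2 = 0.43 × 0.224773 = 0.0966524
  w_3·f_3 = 0.18 × 2.25344e-06 = 4.05619e-07
Denominator: 0.0854276 + 0.0966524 + 4.05619e-07 = 0.18208
Responsibility of Class 1: 0.0854276 / 0.18208 ≈ 0.4692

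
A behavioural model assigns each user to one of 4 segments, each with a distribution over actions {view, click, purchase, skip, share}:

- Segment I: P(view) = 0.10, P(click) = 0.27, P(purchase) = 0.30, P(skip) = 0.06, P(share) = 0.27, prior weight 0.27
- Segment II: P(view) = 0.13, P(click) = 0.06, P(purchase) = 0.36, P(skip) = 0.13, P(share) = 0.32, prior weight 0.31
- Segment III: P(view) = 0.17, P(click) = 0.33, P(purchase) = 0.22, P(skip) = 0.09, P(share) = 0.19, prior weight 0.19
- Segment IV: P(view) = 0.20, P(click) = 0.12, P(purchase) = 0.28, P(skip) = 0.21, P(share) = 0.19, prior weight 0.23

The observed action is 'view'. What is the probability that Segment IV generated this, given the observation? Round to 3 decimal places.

The responsibility of component k is w_k f_k(x) divided by Σ_j w_j f_j(x).
Component likelihoods at x = 'view':
  p_I = P(view | comp) = 0.10
  p_II = P(view | comp) = 0.13
  p_III = P(view | comp) = 0.17
  p_IV = P(view | comp) = 0.20
Prior × likelihood for each component:
  w_I·p_I = 0.27 × 0.1 = 0.027
  w_II·p_II = 0.31 × 0.13 = 0.0403
  w_III·p_III = 0.19 × 0.17 = 0.0323
  w_IV·p_IV = 0.23 × 0.2 = 0.046
Marginal: 0.027 + 0.0403 + 0.0323 + 0.046 = 0.1456
P(Segment IV | the observation) = 0.046 / 0.1456 ≈ 0.316

0.316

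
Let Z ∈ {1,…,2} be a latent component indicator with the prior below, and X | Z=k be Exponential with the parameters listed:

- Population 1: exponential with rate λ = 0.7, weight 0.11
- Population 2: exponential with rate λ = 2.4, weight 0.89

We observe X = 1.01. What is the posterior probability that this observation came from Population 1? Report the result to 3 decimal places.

Posterior ∝ prior × likelihood, so P(k | x) ∝ π_k f_k(x); normalise over all components.
Component likelihoods at x = 1.01:
  L_1 = 0.7·e^(−0.7·1.01) = 0.7·e^(−0.7070) = 0.345185
  L_2 = 2.4·e^(−2.4·1.01) = 2.4·e^(−2.4240) = 0.21256
Prior × likelihood for each component:
  π_1·L_1 = 0.11 × 0.345185 = 0.0379703
  π_2·L_2 = 0.89 × 0.21256 = 0.189178
Evidence: 0.0379703 + 0.189178 = 0.227149
P(Population 1 | data) = 0.0379703 / 0.227149 ≈ 0.167

0.167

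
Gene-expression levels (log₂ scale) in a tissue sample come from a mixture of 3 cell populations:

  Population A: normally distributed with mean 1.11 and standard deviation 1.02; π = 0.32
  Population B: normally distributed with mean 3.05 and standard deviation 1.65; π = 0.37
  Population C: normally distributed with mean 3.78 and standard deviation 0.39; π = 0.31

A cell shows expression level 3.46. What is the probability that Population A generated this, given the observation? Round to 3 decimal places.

P(component k | x) = P(Z=k)·f_k(x) / marginal(x), where marginal(x) = Σ_j P(Z=j)·f_j(x).
Evaluate each component's likelihood at the observed value:
  p_A = (1/(1.02·√(2π)))·exp(−(3.46−1.11)²/(2·1.02²)) = 0.391120·exp(-2.65403) = 0.027522
  p_B = (1/(1.65·√(2π)))·exp(−(3.46−3.05)²/(2·1.65²)) = 0.241783·exp(-0.03087) = 0.234433
  p_C = (1/(0.39·√(2π)))·exp(−(3.46−3.78)²/(2·0.39²)) = 1.022929·exp(-0.33662) = 0.730555
Unnormalised posteriors:
  P(Z=A)·p_A = 0.32 × 0.027522 = 0.00880705
  P(Z=B)·p_B = 0.37 × 0.234433 = 0.0867401
  P(Z=C)·p_C = 0.31 × 0.730555 = 0.226472
Marginal: 0.00880705 + 0.0867401 + 0.226472 = 0.322019
P(Population A | 3.46) = 0.00880705 / 0.322019 ≈ 0.027

0.027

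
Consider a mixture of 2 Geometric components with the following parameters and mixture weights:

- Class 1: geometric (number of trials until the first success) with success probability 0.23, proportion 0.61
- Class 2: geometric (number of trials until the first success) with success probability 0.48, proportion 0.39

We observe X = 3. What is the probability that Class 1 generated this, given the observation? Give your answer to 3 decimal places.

0.622

Posterior ∝ prior × likelihood, so P(k | x) ∝ P(Z=k) f_k(x); normalise over all components.
Geometric probabilities:
  L_1 = 0.23·(1−0.23)^2 = 0.23·0.5929 = 0.136367
  L_2 = 0.48·(1−0.48)^2 = 0.48·0.2704 = 0.129792
Weight by the priors:
  P(Z=1)·L_1 = 0.61 × 0.136367 = 0.0831839
  P(Z=2)·L_2 = 0.39 × 0.129792 = 0.0506189
Denominator: 0.0831839 + 0.0506189 = 0.133803
So the posterior for Class 1 is 0.0831839 / 0.133803 ≈ 0.622.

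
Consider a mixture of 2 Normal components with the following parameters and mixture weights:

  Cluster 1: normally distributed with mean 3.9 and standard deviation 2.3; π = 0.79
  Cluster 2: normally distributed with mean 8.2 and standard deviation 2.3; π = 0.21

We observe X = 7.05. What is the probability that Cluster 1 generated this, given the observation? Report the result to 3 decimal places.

0.625

Posterior ∝ prior × likelihood, so P(k | x) ∝ P(Z=k) f_k(x); normalise over all components.
Evaluate each component's likelihood at the observed value:
  p_1 = 0.0679012
  p_2 = 0.153072
Unnormalised posteriors:
  P(Z=1)·p_1 = 0.79 × 0.0679012 = 0.0536419
  P(Z=2)·p_2 = 0.21 × 0.153072 = 0.0321451
Sum: 0.0536419 + 0.0321451 = 0.085787
P(Cluster 1 | 7.05) ≈ 0.625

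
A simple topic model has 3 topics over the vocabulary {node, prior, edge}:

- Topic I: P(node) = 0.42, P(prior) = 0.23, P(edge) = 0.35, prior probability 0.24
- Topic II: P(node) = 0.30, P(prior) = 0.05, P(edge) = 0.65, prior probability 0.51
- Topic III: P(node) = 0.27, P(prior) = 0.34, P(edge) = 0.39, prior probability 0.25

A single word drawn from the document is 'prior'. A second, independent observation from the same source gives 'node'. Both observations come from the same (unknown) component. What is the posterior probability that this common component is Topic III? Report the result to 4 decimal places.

P(component k | x) = π_k·f_k(x) / marginal(x), where marginal(x) = Σ_j π_j·f_j(x).
Since both observations come from the same component, the likelihood for component k is f_k(x₁)·f_k(x₂).
  p_I = [P(prior | comp) = 0.23] × [0.42] = 0.0966
  p_II = [P(prior | comp) = 0.05] × [0.3] = 0.015
  p_III = [P(prior | comp) = 0.34] × [0.27] = 0.0918
Weight by the priors:
  π_I·p_I = 0.24 × 0.0966 = 0.023184
  π_II·p_II = 0.51 × 0.015 = 0.00765
  π_III·p_III = 0.25 × 0.0918 = 0.02295
Denominator: 0.023184 + 0.00765 + 0.02295 = 0.053784
P(Topic III | data) ≈ 0.4267

0.4267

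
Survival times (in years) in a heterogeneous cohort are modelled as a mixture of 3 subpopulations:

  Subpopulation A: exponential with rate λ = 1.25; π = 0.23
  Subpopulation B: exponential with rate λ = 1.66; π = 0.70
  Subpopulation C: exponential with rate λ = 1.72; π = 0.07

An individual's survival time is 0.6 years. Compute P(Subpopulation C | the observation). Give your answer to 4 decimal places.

P(component k | x) = π_k·f_k(x) / marginal(x), where marginal(x) = Σ_j π_j·f_j(x).
Evaluate each component's likelihood at the observed value:
  p_A = 0.590458
  p_B = 0.613127
  p_C = 0.612825
Prior × likelihood for each component:
  π_A·p_A = 0.23 × 0.590458 = 0.135805
  π_B·p_B = 0.70 × 0.613127 = 0.429189
  π_C·p_C = 0.07 × 0.612825 = 0.0428978
Evidence: 0.135805 + 0.429189 + 0.0428978 = 0.607892
P(Subpopulation C | data) ≈ 0.0706

0.0706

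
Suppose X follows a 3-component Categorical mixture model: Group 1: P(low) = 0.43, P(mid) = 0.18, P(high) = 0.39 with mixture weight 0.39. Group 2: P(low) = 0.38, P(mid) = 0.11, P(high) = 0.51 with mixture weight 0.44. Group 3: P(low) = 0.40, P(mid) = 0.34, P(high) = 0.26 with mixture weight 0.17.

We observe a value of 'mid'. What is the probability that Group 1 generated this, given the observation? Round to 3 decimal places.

0.398

Posterior ∝ prior × likelihood, so P(k | x) ∝ π_k f_k(x); normalise over all components.
Evaluate each component's likelihood at the observed value:
  L_1 = P(mid | comp) = 0.18
  L_2 = P(mid | comp) = 0.11
  L_3 = P(mid | comp) = 0.34
Weight by the priors:
  π_1·L_1 = 0.39 × 0.18 = 0.0702
  π_2·L_2 = 0.44 × 0.11 = 0.0484
  π_3·L_3 = 0.17 × 0.34 = 0.0578
Normaliser: 0.0702 + 0.0484 + 0.0578 = 0.1764
P(Group 1 | 'mid') ≈ 0.398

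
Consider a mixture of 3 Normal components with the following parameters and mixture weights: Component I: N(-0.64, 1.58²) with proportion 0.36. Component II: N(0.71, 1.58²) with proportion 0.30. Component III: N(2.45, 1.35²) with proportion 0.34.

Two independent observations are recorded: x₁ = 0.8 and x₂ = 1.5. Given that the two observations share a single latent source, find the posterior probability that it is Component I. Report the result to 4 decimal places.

0.1787

Posterior ∝ prior × likelihood, so P(k | x) ∝ π_k f_k(x); normalise over all components.
Since both observations come from the same component, the likelihood for component k is f_k(x₁)·f_k(x₂).
  p_I = [0.16668] × [0.100902] = 0.0168183
  p_II = [0.252086] × [0.222826] = 0.0561713
  p_III = [0.140022] × [0.230699] = 0.0323029
Unnormalised posteriors:
  π_I·p_I = 0.36 × 0.0168183 = 0.0060546
  π_II·p_II = 0.30 × 0.0561713 = 0.0168514
  π_III·p_III = 0.34 × 0.0323029 = 0.010983
Sum: 0.0060546 + 0.0168514 + 0.010983 = 0.033889
P(Component I | data) = 0.0060546 / 0.033889 ≈ 0.1787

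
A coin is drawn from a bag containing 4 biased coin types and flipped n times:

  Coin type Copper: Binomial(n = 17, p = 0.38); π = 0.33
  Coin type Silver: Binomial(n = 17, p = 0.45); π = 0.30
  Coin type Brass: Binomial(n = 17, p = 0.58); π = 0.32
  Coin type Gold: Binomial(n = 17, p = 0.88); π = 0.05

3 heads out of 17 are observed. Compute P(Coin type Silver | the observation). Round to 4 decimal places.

0.2176

P(component k | x) = P(Z=k)·f_k(x) / marginal(x), where marginal(x) = Σ_j P(Z=j)·f_j(x).
Binomial probabilities:
  f_Copper = 0.0462747
  f_Silver = 0.0143623
  f_Brass = 0.000705152
  f_Gold = 5.94969e-11
Weight by the priors:
  P(Z=Copper)·f_Copper = 0.33 × 0.0462747 = 0.0152706
  P(Z=Silver)·f_Silver = 0.30 × 0.0143623 = 0.00430869
  P(Z=Brass)·f_Brass = 0.32 × 0.000705152 = 0.000225649
  P(Z=Gold)·f_Gold = 0.05 × 5.94969e-11 = 2.97485e-12
Sum: 0.0152706 + 0.00430869 + 0.000225649 + 2.97485e-12 = 0.019805
Responsibility of Coin type Silver: 0.00430869 / 0.019805 ≈ 0.2176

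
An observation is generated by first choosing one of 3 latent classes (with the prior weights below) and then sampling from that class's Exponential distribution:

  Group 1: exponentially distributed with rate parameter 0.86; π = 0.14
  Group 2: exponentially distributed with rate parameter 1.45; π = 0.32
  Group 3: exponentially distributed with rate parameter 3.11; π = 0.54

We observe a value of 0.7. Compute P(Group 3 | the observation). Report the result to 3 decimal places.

Posterior ∝ prior × likelihood, so P(k | x) ∝ P(Z=k) f_k(x); normalise over all components.
Evaluate each component's likelihood at the observed value:
  p_1 = 0.86·e^(−0.86·0.7) = 0.86·e^(−0.6020) = 0.471035
  p_2 = 1.45·e^(−1.45·0.7) = 1.45·e^(−1.0150) = 0.525484
  p_3 = 3.11·e^(−3.11·0.7) = 3.11·e^(−2.1770) = 0.352615
Unnormalised posteriors:
  P(Z=1)·p_1 = 0.14 × 0.471035 = 0.0659449
  P(Z=2)·p_2 = 0.32 × 0.525484 = 0.168155
  P(Z=3)·p_3 = 0.54 × 0.352615 = 0.190412
Denominator: 0.0659449 + 0.168155 + 0.190412 = 0.424512
Responsibility of Group 3: 0.190412 / 0.424512 ≈ 0.449

0.449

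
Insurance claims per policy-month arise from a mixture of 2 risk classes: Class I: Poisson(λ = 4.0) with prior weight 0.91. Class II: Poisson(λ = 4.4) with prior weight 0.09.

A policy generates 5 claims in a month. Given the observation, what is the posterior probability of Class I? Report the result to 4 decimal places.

The responsibility of component k is P(Z=k) f_k(x) divided by Σ_j P(Z=j) f_j(x).
Component likelihoods at x = 5 claims:
  p_I = 0.156293
  p_II = 0.168728
Unnormalised posteriors:
  P(Z=I)·p_I = 0.91 × 0.156293 = 0.142227
  P(Z=II)·p_II = 0.09 × 0.168728 = 0.0151855
Sum: 0.142227 + 0.0151855 = 0.157413
So the posterior for Class I is 0.142227 / 0.157413 ≈ 0.9035.

0.9035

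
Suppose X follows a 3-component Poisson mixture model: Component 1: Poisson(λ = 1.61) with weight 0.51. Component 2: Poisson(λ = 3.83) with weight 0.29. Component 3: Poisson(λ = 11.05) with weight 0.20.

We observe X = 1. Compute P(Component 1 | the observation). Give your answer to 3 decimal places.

0.872

Posterior ∝ prior × likelihood, so P(k | x) ∝ π_k f_k(x); normalise over all components.
Poisson probabilities:
  p_1 = e^(−1.61)·1.61^1/1! = 0.321819
  p_2 = e^(−3.83)·3.83^1/1! = 0.0831478
  p_3 = e^(−11.05)·11.05^1/1! = 0.000175553
Unnormalised posteriors:
  π_1·p_1 = 0.51 × 0.321819 = 0.164128
  π_2·p_2 = 0.29 × 0.0831478 = 0.0241129
  π_3·p_3 = 0.20 × 0.000175553 = 3.51106e-05
Marginal: 0.164128 + 0.0241129 + 3.51106e-05 = 0.188276
Responsibility of Component 1: 0.164128 / 0.188276 ≈ 0.872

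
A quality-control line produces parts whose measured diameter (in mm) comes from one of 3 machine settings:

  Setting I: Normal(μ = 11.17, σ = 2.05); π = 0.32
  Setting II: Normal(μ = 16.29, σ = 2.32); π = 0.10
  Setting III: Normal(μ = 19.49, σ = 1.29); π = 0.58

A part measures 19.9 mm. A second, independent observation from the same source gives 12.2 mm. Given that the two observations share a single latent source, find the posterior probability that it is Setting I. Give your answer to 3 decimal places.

0.007

Apply Bayes' rule: the posterior for each component is proportional to its prior times its likelihood at x.
Since both observations come from the same component, the likelihood for component k is f_k(x₁)·f_k(x₂).
  p_I = [(1/(2.05·√(2π)))·exp(−(19.9−11.17)²/(2·2.05²)) = 0.194606·exp(-9.06757) = 2.24472e-05] × [0.171529] = 3.85035e-06
  p_II = [(1/(2.32·√(2π)))·exp(−(19.9−16.29)²/(2·2.32²)) = 0.171958·exp(-1.21062) = 0.0512455] × [0.0363534] = 0.00186295
  p_III = [(1/(1.29·√(2π)))·exp(−(19.9−19.49)²/(2·1.29²)) = 0.309258·exp(-0.05051) = 0.294026] × [3.59405e-08] = 1.05674e-08
Weight by the priors:
  w_I·p_I = 0.32 × 3.85035e-06 = 1.23211e-06
  w_II·p_II = 0.10 × 0.00186295 = 0.000186295
  w_III·p_III = 0.58 × 1.05674e-08 = 6.12911e-09
Normaliser: 1.23211e-06 + 0.000186295 + 6.12911e-09 = 0.000187533
So the posterior for Setting I is 1.23211e-06 / 0.000187533 ≈ 0.007.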